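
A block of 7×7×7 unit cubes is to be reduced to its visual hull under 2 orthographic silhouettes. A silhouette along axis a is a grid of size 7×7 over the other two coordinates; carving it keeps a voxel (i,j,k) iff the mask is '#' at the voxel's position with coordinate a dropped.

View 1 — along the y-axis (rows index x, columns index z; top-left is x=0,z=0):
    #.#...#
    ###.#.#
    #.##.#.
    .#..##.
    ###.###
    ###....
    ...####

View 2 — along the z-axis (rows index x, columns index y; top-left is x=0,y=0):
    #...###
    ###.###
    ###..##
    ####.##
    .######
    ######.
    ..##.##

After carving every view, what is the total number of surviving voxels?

before carving: 343 voxels (7×7×7)
  1. axis=1 (XZ plane), |mask|=28  ⇒  voxels=196
  2. axis=2 (XY plane), |mask|=37  ⇒  voxels=150

voxel count = 150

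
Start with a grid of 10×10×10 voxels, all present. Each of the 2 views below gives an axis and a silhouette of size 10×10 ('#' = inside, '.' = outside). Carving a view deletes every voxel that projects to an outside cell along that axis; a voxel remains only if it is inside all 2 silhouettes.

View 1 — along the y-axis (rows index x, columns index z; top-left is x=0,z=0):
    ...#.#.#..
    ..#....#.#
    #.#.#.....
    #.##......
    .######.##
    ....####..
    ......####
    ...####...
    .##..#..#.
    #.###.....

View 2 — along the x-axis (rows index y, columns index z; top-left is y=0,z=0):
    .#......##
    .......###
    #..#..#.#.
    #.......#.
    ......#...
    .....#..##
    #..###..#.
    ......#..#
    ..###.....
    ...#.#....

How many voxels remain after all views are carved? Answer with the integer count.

|visual hull| = 108

initial block: 10^3 = 1000
[1] y-view keeps 40 columns → grid now 400
[2] x-view keeps 28 columns → grid now 108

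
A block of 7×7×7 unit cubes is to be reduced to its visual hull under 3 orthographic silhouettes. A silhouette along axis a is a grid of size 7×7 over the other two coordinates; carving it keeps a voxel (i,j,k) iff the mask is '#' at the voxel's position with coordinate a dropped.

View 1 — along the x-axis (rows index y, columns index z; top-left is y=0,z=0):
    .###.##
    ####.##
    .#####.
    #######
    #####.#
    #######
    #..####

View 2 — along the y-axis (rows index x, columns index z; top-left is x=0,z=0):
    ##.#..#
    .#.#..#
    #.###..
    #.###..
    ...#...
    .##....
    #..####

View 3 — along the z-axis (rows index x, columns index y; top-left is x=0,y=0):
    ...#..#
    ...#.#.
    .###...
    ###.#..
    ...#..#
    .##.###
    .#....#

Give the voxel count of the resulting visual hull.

start: 7×7×7 = 343 voxels
carve view 1 (along x, YZ-mask fill 41/49): 287 voxels remain
carve view 2 (along y, XZ-mask fill 23/49): 137 voxels remain
carve view 3 (along z, XY-mask fill 20/49): 54 voxels remain

54 voxels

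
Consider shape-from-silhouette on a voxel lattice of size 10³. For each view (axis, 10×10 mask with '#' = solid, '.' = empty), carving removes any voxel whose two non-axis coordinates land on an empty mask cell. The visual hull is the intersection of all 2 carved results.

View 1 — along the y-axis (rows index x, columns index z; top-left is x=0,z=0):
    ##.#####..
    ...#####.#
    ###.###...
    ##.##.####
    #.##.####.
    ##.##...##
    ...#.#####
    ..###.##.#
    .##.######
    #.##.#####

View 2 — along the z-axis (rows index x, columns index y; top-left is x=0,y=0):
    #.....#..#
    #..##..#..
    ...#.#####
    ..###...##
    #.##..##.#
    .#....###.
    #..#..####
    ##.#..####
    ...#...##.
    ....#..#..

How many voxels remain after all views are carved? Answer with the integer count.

start: 10×10×10 = 1000 voxels
  1. axis=1 (XZ plane), |mask|=68  ⇒  voxels=680
  2. axis=2 (XY plane), |mask|=46  ⇒  voxels=305

remaining voxels: 305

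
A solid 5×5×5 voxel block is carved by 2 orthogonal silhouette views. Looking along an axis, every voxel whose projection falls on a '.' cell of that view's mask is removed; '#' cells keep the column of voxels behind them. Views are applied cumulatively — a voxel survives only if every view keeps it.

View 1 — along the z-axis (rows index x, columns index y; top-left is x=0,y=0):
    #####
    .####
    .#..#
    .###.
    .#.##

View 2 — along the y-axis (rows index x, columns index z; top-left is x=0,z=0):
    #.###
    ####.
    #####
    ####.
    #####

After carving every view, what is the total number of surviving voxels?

73 voxels

full grid |V| = 125
  1. axis=2 (XY plane), |mask|=17  ⇒  voxels=85
  2. axis=1 (XZ plane), |mask|=22  ⇒  voxels=73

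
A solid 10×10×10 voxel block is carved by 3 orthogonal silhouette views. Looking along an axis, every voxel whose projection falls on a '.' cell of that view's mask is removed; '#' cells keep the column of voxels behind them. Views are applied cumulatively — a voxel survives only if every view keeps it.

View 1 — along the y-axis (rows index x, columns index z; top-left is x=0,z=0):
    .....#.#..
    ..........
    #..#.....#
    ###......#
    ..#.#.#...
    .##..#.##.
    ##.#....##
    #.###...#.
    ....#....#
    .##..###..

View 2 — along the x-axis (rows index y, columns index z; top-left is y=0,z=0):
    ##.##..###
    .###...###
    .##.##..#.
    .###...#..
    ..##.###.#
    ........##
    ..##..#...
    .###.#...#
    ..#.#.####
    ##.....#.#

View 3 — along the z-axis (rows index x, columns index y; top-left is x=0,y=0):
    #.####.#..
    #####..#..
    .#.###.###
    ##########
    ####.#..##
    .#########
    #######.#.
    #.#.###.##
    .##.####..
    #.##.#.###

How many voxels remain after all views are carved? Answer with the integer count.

start: 10×10×10 = 1000 voxels
[1] y-view keeps 34 columns → grid now 340
[2] x-view keeps 48 columns → grid now 170
[3] z-view keeps 73 columns → grid now 128

remaining voxels: 128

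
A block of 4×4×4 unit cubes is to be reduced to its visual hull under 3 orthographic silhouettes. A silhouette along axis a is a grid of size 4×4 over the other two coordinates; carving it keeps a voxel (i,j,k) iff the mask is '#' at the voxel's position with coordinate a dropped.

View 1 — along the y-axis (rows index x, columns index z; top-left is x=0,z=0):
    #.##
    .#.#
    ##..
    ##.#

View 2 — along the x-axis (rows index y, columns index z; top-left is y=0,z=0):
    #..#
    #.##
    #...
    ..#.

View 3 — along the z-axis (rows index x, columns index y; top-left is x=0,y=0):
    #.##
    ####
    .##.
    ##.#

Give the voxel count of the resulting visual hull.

voxel count = 12

start: 4×4×4 = 64 voxels
[1] y-view keeps 10 columns → grid now 40
[2] x-view keeps 7 columns → grid now 17
[3] z-view keeps 12 columns → grid now 12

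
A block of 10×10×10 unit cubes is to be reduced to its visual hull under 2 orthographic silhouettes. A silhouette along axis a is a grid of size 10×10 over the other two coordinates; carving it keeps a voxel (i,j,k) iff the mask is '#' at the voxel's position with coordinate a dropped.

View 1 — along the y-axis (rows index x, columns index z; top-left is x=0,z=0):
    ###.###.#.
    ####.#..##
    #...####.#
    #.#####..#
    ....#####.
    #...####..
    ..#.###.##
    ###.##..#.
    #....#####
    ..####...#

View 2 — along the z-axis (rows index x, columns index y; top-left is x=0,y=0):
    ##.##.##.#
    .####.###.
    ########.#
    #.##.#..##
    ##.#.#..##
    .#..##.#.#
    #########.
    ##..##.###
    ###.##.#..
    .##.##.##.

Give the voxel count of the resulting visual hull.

initial block: 10^3 = 1000
step 1: project along y, AND mask (60/100) → |grid| = 600
step 2: project along z, AND mask (68/100) → |grid| = 411

|visual hull| = 411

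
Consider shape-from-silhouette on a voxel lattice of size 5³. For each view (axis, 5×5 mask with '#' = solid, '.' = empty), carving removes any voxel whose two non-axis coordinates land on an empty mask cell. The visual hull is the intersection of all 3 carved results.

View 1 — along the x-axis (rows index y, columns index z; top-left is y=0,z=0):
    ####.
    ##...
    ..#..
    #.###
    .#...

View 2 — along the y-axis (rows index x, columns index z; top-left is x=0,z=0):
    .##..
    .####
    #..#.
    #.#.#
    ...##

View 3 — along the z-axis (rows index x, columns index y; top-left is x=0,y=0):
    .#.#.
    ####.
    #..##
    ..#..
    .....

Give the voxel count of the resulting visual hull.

|visual hull| = 15

before carving: 125 voxels (5×5×5)
  1. axis=0 (YZ plane), |mask|=12  ⇒  voxels=60
  2. axis=1 (XZ plane), |mask|=13  ⇒  voxels=30
  3. axis=2 (XY plane), |mask|=10  ⇒  voxels=15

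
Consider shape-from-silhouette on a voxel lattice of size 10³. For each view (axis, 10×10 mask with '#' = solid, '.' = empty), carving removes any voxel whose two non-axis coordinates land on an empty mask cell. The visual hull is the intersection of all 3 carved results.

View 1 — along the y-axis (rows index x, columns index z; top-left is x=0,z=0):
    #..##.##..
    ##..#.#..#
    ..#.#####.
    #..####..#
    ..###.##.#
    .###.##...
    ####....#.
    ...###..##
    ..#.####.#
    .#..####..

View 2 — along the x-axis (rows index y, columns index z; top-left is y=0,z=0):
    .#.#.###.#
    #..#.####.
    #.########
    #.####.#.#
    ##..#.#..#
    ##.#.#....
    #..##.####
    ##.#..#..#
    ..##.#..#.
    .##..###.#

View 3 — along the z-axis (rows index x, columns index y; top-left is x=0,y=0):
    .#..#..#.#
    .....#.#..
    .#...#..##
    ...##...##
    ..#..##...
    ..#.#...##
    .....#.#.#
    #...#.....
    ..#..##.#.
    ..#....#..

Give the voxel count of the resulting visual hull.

before carving: 1000 voxels (10×10×10)
step 1: project along y, AND mask (54/100) → |grid| = 540
step 2: project along x, AND mask (59/100) → |grid| = 323
step 3: project along z, AND mask (32/100) → |grid| = 101

101 voxels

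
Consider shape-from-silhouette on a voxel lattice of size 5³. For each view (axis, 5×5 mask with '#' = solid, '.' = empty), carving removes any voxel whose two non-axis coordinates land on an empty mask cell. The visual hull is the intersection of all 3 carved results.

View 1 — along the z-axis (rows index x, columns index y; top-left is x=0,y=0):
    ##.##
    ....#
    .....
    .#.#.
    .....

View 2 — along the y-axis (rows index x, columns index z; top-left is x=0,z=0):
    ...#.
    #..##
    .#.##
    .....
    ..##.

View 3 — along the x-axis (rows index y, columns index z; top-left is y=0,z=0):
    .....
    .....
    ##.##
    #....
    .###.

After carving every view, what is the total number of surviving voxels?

full grid |V| = 125
V1 z: intersect with XY mask (7 set) -- 35 left
V2 y: intersect with XZ mask (9 set) -- 7 left
V3 x: intersect with YZ mask (8 set) -- 2 left

voxel count = 2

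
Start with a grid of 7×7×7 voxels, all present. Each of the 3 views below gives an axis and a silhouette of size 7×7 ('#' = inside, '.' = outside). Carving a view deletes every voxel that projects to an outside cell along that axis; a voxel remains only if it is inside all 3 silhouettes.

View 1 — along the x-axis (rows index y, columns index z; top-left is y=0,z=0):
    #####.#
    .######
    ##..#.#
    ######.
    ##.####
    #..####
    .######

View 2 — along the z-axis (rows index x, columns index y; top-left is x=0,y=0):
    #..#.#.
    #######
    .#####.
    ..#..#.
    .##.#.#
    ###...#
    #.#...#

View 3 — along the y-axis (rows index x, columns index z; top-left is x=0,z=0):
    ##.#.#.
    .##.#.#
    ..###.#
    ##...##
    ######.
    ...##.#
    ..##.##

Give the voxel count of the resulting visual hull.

initial block: 7^3 = 343
step 1: project along x, AND mask (39/49) → |grid| = 273
step 2: project along z, AND mask (28/49) → |grid| = 152
step 3: project along y, AND mask (29/49) → |grid| = 91

remaining voxels: 91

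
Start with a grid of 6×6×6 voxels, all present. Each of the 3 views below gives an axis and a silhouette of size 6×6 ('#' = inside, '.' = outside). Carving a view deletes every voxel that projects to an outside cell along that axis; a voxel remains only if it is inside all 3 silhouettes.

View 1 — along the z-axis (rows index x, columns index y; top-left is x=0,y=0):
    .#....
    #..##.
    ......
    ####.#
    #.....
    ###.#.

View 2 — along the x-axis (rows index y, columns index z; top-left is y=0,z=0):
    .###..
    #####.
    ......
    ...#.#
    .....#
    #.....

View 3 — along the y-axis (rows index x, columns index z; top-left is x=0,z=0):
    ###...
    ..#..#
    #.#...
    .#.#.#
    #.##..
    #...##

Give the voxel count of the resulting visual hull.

voxel count = 17

full grid |V| = 216
[1] z-view keeps 14 columns → grid now 84
[2] x-view keeps 12 columns → grid now 34
[3] y-view keeps 16 columns → grid now 17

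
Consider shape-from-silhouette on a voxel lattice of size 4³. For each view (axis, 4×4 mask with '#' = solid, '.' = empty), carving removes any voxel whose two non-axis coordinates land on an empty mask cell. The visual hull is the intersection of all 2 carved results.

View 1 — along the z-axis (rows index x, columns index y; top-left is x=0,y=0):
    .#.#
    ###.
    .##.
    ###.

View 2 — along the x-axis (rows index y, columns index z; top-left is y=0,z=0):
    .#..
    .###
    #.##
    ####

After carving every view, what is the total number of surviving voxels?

|visual hull| = 27

initial block: 4^3 = 64
after view 1 [z-axis, 10 of 16 cells solid] → remaining = 40
after view 2 [x-axis, 11 of 16 cells solid] → remaining = 27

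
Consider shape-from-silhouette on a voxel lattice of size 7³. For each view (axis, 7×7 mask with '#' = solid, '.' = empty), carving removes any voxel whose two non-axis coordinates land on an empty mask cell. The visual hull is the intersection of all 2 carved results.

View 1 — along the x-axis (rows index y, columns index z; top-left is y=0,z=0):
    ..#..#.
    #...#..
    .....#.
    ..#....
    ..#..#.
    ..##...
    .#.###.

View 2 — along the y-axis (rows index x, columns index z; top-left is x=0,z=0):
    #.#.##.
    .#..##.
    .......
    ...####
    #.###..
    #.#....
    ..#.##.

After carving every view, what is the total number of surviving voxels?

remaining voxels: 50

initial block: 7^3 = 343
carve view 1 (along x, YZ-mask fill 14/49): 98 voxels remain
carve view 2 (along y, XZ-mask fill 20/49): 50 voxels remain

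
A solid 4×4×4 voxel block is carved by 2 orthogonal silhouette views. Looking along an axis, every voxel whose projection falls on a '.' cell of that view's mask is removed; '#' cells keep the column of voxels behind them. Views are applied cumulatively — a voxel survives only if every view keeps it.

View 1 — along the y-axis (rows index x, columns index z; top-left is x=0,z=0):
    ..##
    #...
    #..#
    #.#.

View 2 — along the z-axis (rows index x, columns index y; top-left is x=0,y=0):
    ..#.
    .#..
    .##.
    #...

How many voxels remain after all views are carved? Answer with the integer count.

start: 4×4×4 = 64 voxels
step 1: project along y, AND mask (7/16) → |grid| = 28
step 2: project along z, AND mask (5/16) → |grid| = 9

9 voxels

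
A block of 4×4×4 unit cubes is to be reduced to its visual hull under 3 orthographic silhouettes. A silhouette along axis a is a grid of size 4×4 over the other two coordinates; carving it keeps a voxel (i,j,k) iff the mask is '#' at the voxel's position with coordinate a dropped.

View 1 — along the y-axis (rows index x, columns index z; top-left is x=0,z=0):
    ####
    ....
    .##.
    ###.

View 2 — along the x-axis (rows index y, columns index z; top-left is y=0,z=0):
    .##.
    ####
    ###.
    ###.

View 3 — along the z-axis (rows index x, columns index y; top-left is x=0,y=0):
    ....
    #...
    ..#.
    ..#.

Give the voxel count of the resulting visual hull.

start: 4×4×4 = 64 voxels
step 1: project along y, AND mask (9/16) → |grid| = 36
step 2: project along x, AND mask (12/16) → |grid| = 31
step 3: project along z, AND mask (3/16) → |grid| = 5

5 voxels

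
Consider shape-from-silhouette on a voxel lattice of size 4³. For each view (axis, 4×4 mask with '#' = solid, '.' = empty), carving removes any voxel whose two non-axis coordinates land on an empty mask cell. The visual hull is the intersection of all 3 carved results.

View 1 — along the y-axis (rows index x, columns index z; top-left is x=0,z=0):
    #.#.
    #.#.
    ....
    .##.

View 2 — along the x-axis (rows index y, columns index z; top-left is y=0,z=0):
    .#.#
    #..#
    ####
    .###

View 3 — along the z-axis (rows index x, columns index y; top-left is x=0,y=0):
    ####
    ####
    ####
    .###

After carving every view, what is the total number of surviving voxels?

start: 4×4×4 = 64 voxels
carve view 1 (along y, XZ-mask fill 6/16): 24 voxels remain
carve view 2 (along x, YZ-mask fill 11/16): 13 voxels remain
carve view 3 (along z, XY-mask fill 15/16): 12 voxels remain

12 voxels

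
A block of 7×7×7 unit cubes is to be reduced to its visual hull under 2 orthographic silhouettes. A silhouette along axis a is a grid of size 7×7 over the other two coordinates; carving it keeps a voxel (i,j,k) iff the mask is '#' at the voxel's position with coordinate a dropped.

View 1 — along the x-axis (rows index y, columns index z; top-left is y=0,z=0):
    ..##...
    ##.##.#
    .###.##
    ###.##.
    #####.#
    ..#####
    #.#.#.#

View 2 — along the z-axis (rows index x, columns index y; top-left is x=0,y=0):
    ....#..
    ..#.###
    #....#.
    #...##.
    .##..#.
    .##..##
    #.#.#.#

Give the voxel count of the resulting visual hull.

97 voxels

full grid |V| = 343
  1. axis=0 (YZ plane), |mask|=32  ⇒  voxels=224
  2. axis=2 (XY plane), |mask|=21  ⇒  voxels=97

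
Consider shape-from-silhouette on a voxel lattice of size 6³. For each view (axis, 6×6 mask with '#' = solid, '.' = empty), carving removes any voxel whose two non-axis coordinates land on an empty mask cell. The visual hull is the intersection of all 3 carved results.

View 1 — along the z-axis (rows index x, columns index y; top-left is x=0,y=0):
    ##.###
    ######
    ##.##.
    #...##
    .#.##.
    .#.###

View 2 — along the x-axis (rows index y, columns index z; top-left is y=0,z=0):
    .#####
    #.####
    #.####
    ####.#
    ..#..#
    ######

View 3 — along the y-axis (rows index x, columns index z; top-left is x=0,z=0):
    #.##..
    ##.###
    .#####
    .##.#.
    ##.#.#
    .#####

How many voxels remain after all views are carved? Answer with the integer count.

79 voxels

full grid |V| = 216
[1] z-view keeps 25 columns → grid now 150
[2] x-view keeps 28 columns → grid now 111
[3] y-view keeps 25 columns → grid now 79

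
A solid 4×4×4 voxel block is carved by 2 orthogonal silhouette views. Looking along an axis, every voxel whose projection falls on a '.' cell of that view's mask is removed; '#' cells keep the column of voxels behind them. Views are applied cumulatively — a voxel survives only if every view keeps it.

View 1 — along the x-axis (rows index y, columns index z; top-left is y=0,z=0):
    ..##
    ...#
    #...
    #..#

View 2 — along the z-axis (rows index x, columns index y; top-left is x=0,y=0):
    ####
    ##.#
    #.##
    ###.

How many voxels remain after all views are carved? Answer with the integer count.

remaining voxels: 20

full grid |V| = 64
V1 x: intersect with YZ mask (6 set) -- 24 left
V2 z: intersect with XY mask (13 set) -- 20 left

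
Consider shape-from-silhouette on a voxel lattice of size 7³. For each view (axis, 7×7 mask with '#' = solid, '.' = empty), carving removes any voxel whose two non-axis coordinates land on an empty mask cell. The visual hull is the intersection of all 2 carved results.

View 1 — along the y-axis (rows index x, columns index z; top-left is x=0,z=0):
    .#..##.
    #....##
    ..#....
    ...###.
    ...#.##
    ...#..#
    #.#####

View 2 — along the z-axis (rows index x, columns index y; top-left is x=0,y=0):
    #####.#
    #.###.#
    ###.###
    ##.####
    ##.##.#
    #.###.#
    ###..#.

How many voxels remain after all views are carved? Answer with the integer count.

initial block: 7^3 = 343
carve view 1 (along y, XZ-mask fill 21/49): 147 voxels remain
carve view 2 (along z, XY-mask fill 37/49): 106 voxels remain

remaining voxels: 106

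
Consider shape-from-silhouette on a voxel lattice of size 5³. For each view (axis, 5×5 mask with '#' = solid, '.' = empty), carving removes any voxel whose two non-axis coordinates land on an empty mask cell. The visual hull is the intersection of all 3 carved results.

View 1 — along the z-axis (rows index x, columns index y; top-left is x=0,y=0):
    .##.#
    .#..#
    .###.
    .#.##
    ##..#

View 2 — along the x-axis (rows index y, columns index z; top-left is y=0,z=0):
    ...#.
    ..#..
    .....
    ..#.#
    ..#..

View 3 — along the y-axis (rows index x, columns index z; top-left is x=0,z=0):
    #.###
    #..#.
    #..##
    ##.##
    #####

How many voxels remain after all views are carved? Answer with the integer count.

full grid |V| = 125
carve view 1 (along z, XY-mask fill 14/25): 70 voxels remain
carve view 2 (along x, YZ-mask fill 5/25): 14 voxels remain
carve view 3 (along y, XZ-mask fill 18/25): 7 voxels remain

7 voxels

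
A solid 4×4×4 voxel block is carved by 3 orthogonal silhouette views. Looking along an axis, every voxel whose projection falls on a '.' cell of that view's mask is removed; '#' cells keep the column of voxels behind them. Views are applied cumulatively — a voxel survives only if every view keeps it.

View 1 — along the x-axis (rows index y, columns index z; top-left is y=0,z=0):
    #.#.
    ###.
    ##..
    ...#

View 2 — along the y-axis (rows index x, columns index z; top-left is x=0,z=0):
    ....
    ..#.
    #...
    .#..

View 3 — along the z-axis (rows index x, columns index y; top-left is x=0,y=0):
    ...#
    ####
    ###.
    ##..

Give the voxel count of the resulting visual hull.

voxel count = 6

initial block: 4^3 = 64
carve view 1 (along x, YZ-mask fill 8/16): 32 voxels remain
carve view 2 (along y, XZ-mask fill 3/16): 7 voxels remain
carve view 3 (along z, XY-mask fill 10/16): 6 voxels remain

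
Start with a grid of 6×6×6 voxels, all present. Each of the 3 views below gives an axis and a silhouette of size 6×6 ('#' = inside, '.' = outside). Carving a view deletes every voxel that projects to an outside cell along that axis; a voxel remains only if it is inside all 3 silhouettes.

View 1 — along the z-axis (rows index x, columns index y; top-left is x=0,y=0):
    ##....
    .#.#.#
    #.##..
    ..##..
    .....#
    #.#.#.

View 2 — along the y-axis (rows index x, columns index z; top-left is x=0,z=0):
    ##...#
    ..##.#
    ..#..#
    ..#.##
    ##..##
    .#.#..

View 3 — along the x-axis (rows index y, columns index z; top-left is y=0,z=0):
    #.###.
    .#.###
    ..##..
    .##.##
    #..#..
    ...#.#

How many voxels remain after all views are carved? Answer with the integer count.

voxel count = 21

before carving: 216 voxels (6×6×6)
  1. axis=2 (XY plane), |mask|=14  ⇒  voxels=84
  2. axis=1 (XZ plane), |mask|=17  ⇒  voxels=37
  3. axis=0 (YZ plane), |mask|=18  ⇒  voxels=21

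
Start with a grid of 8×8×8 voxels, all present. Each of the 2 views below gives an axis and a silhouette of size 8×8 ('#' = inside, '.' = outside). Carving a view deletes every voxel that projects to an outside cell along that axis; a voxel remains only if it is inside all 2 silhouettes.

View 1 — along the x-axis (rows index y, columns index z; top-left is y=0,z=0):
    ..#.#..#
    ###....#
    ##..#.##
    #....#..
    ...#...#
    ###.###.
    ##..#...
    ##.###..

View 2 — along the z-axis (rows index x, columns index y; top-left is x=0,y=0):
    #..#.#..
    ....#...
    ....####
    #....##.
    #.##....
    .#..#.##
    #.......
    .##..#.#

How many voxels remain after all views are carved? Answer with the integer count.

voxel count = 88

start: 8×8×8 = 512 voxels
step 1: project along x, AND mask (30/64) → |grid| = 240
step 2: project along z, AND mask (23/64) → |grid| = 88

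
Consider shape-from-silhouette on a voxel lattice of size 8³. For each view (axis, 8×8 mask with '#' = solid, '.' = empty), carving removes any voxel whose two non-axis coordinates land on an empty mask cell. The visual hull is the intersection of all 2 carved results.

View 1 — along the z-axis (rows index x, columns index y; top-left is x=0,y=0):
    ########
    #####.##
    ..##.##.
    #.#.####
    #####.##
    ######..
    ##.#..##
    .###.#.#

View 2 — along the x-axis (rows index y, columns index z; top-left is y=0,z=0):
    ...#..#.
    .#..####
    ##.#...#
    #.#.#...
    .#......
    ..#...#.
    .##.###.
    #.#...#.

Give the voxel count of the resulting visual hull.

remaining voxels: 154

start: 8×8×8 = 512 voxels
after view 1 [z-axis, 48 of 64 cells solid] → remaining = 384
after view 2 [x-axis, 25 of 64 cells solid] → remaining = 154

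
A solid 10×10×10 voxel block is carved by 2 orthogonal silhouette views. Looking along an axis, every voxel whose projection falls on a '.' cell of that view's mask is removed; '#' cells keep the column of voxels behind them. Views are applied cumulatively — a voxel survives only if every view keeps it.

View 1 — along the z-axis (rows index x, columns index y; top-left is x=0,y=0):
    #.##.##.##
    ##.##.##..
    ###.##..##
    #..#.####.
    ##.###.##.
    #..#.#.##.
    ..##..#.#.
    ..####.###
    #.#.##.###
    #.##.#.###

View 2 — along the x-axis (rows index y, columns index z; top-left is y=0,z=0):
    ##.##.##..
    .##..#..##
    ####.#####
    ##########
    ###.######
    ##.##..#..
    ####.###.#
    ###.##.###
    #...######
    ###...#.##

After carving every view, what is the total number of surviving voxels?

remaining voxels: 463

start: 10×10×10 = 1000 voxels
[1] z-view keeps 63 columns → grid now 630
[2] x-view keeps 73 columns → grid now 463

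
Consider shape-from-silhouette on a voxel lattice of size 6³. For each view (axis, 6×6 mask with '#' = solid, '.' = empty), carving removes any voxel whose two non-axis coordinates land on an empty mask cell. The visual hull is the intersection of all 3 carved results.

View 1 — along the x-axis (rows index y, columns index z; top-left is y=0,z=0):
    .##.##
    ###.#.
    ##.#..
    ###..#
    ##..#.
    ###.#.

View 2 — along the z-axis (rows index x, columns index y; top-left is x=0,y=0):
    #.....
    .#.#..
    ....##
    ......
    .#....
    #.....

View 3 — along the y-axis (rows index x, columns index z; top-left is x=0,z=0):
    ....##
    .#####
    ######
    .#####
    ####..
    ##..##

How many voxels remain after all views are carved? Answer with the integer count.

full grid |V| = 216
step 1: project along x, AND mask (22/36) → |grid| = 132
step 2: project along z, AND mask (7/36) → |grid| = 27
step 3: project along y, AND mask (26/36) → |grid| = 21

remaining voxels: 21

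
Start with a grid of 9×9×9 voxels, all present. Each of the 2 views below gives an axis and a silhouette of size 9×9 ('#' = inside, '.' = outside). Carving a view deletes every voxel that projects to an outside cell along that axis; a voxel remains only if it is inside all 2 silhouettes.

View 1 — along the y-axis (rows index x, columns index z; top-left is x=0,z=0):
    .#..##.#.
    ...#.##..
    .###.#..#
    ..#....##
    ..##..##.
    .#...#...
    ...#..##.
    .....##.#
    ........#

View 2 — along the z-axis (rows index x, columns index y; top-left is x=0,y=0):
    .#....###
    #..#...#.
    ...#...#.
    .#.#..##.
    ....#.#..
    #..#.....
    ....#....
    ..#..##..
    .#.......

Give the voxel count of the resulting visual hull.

|visual hull| = 72

start: 9×9×9 = 729 voxels
[1] y-view keeps 28 columns → grid now 252
[2] z-view keeps 22 columns → grid now 72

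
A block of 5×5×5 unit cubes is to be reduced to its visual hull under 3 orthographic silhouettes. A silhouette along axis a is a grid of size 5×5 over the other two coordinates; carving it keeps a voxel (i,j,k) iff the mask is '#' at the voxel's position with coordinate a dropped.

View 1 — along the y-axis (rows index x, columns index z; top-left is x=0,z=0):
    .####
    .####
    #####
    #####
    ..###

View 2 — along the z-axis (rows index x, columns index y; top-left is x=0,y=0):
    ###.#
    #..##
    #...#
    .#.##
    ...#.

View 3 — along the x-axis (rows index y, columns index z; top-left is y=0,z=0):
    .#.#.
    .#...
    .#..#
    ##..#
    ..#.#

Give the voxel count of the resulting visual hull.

voxel count = 24

start: 5×5×5 = 125 voxels
V1 y: intersect with XZ mask (21 set) -- 105 left
V2 z: intersect with XY mask (13 set) -- 56 left
V3 x: intersect with YZ mask (10 set) -- 24 left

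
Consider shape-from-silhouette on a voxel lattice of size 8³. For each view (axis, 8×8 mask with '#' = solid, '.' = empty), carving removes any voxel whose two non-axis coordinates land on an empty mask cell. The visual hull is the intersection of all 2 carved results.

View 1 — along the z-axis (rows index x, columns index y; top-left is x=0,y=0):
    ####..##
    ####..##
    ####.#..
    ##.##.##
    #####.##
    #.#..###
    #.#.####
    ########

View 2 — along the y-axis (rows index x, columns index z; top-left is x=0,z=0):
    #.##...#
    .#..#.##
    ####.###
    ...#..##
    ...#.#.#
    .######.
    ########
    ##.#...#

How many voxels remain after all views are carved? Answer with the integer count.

remaining voxels: 232

start: 8×8×8 = 512 voxels
step 1: project along z, AND mask (49/64) → |grid| = 392
step 2: project along y, AND mask (39/64) → |grid| = 232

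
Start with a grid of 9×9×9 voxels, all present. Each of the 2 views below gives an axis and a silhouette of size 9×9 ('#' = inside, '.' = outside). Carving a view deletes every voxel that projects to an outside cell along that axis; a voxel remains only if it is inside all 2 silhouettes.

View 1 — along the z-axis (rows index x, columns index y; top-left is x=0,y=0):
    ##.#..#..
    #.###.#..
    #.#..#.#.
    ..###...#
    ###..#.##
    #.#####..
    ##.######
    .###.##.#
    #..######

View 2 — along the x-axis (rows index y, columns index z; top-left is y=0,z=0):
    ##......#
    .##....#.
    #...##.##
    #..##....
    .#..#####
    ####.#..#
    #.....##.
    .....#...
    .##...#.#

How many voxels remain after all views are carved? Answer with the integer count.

voxel count = 192

full grid |V| = 729
[1] z-view keeps 50 columns → grid now 450
[2] x-view keeps 34 columns → grid now 192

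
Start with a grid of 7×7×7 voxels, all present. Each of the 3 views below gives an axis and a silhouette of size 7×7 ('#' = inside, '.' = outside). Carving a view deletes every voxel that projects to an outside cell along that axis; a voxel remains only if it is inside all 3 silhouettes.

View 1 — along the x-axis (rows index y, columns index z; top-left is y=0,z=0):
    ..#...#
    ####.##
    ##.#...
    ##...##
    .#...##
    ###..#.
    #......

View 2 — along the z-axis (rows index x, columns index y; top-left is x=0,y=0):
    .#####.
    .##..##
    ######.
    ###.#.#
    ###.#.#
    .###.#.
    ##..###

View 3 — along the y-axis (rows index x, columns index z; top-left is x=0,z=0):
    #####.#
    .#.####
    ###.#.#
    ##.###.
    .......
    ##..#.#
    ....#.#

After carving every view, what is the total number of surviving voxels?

full grid |V| = 343
[1] x-view keeps 23 columns → grid now 161
[2] z-view keeps 34 columns → grid now 119
[3] y-view keeps 27 columns → grid now 63

63 voxels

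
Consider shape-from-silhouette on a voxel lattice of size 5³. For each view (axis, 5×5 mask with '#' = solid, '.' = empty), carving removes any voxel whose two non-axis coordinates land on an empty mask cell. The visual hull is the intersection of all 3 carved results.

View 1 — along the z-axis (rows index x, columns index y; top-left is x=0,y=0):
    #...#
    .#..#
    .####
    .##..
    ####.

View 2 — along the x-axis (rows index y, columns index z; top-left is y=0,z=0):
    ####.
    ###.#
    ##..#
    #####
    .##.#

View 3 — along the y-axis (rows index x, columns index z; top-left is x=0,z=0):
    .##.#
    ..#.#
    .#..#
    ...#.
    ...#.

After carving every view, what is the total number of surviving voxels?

before carving: 125 voxels (5×5×5)
  1. axis=2 (XY plane), |mask|=14  ⇒  voxels=70
  2. axis=0 (YZ plane), |mask|=19  ⇒  voxels=52
  3. axis=1 (XZ plane), |mask|=9  ⇒  voxels=19

|visual hull| = 19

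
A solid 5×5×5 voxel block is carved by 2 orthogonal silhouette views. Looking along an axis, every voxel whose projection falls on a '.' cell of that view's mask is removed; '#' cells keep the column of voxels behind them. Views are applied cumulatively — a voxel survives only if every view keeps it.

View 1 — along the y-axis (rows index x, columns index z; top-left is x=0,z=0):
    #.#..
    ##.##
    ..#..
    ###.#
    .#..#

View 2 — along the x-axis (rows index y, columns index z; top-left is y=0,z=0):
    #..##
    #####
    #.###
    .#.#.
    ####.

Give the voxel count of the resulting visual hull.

full grid |V| = 125
[1] y-view keeps 13 columns → grid now 65
[2] x-view keeps 18 columns → grid now 44

voxel count = 44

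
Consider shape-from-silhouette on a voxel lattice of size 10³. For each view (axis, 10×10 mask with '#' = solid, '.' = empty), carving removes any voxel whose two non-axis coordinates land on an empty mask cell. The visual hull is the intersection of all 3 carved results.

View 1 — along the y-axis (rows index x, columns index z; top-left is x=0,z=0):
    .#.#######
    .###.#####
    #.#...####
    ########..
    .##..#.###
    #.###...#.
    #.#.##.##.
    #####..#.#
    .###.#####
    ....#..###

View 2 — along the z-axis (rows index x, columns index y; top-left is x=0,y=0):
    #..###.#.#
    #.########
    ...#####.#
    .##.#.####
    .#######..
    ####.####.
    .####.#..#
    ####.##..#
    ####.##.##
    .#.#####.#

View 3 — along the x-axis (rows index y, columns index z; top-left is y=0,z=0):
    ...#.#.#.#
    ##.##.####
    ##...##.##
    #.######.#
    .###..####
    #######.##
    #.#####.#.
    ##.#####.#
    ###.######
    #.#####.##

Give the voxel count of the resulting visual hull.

initial block: 10^3 = 1000
  1. axis=1 (XZ plane), |mask|=66  ⇒  voxels=660
  2. axis=2 (XY plane), |mask|=71  ⇒  voxels=471
  3. axis=0 (YZ plane), |mask|=74  ⇒  voxels=340

340 voxels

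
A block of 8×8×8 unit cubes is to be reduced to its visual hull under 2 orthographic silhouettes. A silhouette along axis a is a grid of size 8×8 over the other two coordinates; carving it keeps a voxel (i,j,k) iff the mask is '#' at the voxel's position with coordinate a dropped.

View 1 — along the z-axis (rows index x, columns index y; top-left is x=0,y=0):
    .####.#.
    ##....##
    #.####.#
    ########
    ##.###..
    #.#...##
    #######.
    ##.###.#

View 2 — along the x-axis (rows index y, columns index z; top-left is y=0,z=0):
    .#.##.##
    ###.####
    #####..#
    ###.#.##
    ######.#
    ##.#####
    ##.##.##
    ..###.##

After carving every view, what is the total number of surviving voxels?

voxel count = 275

full grid |V| = 512
[1] z-view keeps 45 columns → grid now 360
[2] x-view keeps 49 columns → grid now 275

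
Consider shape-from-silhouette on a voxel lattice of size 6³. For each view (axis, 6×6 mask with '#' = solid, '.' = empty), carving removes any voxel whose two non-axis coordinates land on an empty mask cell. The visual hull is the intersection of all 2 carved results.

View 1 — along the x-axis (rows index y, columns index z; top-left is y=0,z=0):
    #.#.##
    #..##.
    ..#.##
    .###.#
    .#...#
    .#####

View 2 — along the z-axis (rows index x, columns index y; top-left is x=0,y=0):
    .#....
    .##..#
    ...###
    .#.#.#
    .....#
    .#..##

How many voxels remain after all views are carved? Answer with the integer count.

voxel count = 52

full grid |V| = 216
V1 x: intersect with YZ mask (21 set) -- 126 left
V2 z: intersect with XY mask (14 set) -- 52 left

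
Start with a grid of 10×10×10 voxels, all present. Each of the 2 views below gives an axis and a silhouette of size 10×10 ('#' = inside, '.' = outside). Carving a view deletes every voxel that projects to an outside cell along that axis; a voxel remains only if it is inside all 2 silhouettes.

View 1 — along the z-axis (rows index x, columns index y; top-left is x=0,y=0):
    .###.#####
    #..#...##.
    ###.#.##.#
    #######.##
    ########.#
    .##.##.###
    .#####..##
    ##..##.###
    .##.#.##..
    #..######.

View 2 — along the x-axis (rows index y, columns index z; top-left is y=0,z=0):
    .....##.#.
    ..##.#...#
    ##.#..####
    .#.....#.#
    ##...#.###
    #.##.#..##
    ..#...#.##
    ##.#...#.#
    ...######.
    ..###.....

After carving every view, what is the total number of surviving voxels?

start: 10×10×10 = 1000 voxels
  1. axis=2 (XY plane), |mask|=70  ⇒  voxels=700
  2. axis=0 (YZ plane), |mask|=47  ⇒  voxels=334

voxel count = 334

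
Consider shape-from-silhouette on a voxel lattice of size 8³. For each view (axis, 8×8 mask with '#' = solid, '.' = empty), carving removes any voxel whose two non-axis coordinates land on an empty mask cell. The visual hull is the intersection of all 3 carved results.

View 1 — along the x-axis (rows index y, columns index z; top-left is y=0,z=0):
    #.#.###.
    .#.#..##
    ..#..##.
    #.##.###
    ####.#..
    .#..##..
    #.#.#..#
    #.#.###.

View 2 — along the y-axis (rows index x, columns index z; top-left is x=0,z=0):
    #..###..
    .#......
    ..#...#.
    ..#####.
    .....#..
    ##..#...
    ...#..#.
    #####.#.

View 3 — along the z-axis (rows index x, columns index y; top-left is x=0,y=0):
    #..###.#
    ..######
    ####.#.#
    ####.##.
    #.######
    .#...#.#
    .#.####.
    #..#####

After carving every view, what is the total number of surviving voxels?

79 voxels

start: 8×8×8 = 512 voxels
  1. axis=0 (YZ plane), |mask|=35  ⇒  voxels=280
  2. axis=1 (XZ plane), |mask|=24  ⇒  voxels=108
  3. axis=2 (XY plane), |mask|=44  ⇒  voxels=79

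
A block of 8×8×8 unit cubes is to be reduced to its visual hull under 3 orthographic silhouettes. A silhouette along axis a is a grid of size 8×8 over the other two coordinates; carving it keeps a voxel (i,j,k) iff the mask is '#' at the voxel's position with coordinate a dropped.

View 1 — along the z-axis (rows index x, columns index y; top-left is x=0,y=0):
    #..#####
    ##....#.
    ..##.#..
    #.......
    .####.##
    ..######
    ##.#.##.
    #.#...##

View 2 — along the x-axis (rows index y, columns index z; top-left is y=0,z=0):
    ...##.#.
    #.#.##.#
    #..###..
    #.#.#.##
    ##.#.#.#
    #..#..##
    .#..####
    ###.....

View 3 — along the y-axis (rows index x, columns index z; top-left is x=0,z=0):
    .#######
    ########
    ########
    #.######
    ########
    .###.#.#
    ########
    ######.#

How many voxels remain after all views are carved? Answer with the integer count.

start: 8×8×8 = 512 voxels
after view 1 [z-axis, 34 of 64 cells solid] → remaining = 272
after view 2 [x-axis, 34 of 64 cells solid] → remaining = 144
after view 3 [y-axis, 58 of 64 cells solid] → remaining = 127

|visual hull| = 127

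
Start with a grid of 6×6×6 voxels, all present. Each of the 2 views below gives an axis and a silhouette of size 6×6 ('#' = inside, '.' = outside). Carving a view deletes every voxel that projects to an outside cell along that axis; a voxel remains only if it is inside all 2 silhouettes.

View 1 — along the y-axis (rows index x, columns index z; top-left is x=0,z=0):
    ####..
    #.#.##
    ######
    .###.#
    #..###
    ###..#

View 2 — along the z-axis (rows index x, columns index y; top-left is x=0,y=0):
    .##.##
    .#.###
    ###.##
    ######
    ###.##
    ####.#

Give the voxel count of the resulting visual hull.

remaining voxels: 126

full grid |V| = 216
step 1: project along y, AND mask (26/36) → |grid| = 156
step 2: project along z, AND mask (29/36) → |grid| = 126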